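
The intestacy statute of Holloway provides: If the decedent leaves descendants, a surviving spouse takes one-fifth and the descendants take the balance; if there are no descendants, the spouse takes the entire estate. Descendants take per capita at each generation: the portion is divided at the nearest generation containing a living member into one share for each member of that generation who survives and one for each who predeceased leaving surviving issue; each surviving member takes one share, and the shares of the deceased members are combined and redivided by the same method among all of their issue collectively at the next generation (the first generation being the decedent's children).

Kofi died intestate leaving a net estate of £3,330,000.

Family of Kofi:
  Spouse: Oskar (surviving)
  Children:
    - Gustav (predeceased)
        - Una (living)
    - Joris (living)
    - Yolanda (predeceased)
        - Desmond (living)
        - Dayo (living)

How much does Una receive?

Una receives £592,000.

Oskar takes one-fifth of £3,330,000 = £666,000. The remaining £2,664,000 passes to the descendants.
The descendants' portion (£2,664,000) is divided at the children's generation into 3 shares of £888,000. Joris takes £888,000. The 2 shares of the deceased (Gustav and Yolanda) are combined into a pool of £1,776,000.
That pool (£1,776,000) is divided at the grandchildren's generation equally among Una, Desmond, and Dayo: £592,000 each.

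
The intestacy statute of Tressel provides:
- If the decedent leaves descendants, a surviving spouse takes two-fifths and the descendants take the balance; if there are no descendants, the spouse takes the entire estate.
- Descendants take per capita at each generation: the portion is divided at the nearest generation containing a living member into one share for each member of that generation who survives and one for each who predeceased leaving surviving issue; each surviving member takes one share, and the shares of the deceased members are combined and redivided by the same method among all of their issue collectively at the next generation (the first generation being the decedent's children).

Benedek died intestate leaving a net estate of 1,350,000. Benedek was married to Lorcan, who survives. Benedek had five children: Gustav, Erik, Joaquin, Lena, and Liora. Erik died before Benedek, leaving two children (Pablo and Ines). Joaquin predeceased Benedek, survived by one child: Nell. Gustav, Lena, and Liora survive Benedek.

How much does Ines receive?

Ines receives 108,000.

Lorcan takes two-fifths of 1,350,000 = 540,000. The remaining 810,000 passes to the descendants.
The descendants' portion (810,000) is divided at the children's generation into 5 shares of 162,000. Gustav, Lena, and Liora each take 162,000. The 2 shares of the deceased (Erik and Joaquin) are combined into a pool of 324,000.
That pool (324,000) is divided at the grandchildren's generation equally among Pablo, Ines, and Nell: 108,000 each.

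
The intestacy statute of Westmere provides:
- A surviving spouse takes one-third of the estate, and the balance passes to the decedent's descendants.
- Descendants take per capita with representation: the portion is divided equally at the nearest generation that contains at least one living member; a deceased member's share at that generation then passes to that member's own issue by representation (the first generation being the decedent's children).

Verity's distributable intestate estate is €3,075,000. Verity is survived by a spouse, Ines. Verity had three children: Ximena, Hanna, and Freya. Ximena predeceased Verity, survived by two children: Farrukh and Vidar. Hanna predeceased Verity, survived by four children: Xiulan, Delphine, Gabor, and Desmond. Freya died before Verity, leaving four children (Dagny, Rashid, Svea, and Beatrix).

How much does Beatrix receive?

Ines takes one-third of €3,075,000 = €1,025,000. The remaining €2,050,000 passes to the descendants.
No child survives, so the initial division is made at the grandchildren's generation.
The descendants' portion (€2,050,000) is divided into 10 shares of €205,000: Farrukh, Vidar, Xiulan, Delphine, Gabor, Desmond, Dagny, Rashid, Svea, and Beatrix each take €205,000.

Beatrix receives €205,000.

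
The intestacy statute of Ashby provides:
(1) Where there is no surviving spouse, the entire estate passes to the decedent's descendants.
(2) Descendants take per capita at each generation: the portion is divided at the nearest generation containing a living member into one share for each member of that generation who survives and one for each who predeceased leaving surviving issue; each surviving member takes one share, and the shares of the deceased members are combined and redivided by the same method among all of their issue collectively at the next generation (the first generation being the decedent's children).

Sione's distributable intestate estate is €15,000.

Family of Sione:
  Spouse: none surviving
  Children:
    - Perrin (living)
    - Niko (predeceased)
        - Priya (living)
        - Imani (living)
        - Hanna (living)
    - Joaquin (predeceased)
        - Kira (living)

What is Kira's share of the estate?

The entire €15,000 passes to the descendants.
That amount (€15,000) is divided at the children's generation into 3 shares of €5,000. Perrin takes €5,000. The 2 shares of the deceased (Niko and Joaquin) are combined into a pool of €10,000.
That pool (€10,000) is divided at the grandchildren's generation equally among Priya, Imani, Hanna, and Kira: €2,500 each.

Kira receives €2,500.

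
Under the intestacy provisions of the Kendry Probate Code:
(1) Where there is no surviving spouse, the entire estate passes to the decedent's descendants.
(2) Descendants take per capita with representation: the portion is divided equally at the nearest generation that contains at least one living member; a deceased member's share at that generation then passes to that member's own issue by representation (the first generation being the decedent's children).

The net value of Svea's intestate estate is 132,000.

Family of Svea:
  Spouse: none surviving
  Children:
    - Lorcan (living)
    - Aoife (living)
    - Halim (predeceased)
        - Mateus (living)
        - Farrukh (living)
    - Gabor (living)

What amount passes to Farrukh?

The entire 132,000 passes to the descendants.
That amount (132,000) is divided into 4 shares of 33,000: Lorcan, Aoife, and Gabor each take 33,000; Halim's 33,000 share passes to Halim's issue.
Halim's share (33,000) is divided into 2 shares of 16,500: Mateus and Farrukh each take 16,500.

Farrukh receives 16,500.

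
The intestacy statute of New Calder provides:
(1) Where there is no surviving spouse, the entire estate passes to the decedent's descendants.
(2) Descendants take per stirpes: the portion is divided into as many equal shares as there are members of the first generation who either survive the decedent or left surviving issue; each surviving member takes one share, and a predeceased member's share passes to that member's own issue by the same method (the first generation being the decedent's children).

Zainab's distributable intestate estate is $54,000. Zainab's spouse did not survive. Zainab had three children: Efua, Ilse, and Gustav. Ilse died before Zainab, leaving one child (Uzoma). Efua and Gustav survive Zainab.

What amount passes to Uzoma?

Uzoma receives $18,000.

The entire $54,000 passes to the descendants.
That amount ($54,000) is divided into 3 shares of $18,000: Efua and Gustav each take $18,000; Ilse's $18,000 share passes to Ilse's issue.
Ilse's share ($18,000) passes entirely to Uzoma.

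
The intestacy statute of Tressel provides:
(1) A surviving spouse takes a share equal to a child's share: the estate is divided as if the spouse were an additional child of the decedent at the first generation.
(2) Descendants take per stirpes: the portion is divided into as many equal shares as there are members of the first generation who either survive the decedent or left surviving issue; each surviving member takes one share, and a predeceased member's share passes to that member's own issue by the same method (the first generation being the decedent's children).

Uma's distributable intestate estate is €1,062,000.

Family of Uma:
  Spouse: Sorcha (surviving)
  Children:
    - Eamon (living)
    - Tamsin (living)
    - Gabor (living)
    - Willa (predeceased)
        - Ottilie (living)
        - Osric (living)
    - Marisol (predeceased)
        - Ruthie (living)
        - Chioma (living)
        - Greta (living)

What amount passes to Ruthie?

Ruthie receives €59,000.

The spouse counts as an additional share at the children's level, so there are 6 primary shares of €177,000. Sorcha takes one such share (€177,000).
The children's combined portion (€885,000) is divided into 5 shares of €177,000: Eamon, Tamsin, and Gabor each take €177,000; Willa's €177,000 share passes to Willa's issue; Marisol's €177,000 share passes to Marisol's issue.
Willa's share (€177,000) is divided into 2 shares of €88,500: Ottilie and Osric each take €88,500.
Marisol's share (€177,000) is divided into 3 shares of €59,000: Ruthie, Chioma, and Greta each take €59,000.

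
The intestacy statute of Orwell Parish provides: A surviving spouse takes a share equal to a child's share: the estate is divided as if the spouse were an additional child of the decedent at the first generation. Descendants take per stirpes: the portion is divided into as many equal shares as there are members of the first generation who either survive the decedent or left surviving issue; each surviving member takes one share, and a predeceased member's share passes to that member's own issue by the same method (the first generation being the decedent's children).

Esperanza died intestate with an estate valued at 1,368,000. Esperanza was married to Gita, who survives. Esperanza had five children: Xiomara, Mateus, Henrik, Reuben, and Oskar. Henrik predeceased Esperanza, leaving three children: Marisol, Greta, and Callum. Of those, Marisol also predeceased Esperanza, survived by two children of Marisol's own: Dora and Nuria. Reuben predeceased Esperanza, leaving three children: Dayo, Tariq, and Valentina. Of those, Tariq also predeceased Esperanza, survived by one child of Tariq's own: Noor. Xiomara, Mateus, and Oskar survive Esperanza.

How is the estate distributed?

Gita: 228,000; Xiomara: 228,000; Mateus: 228,000; Dora: 38,000; Nuria: 38,000; Greta: 76,000; Callum: 76,000; Dayo: 76,000; Noor: 76,000; Valentina: 76,000; Oskar: 228,000

The spouse counts as an additional share at the children's level, so there are 6 primary shares of 228,000. Gita takes one such share (228,000).
The children's combined portion (1,140,000) is divided into 5 shares of 228,000: Xiomara, Mateus, and Oskar each take 228,000; Henrik's 228,000 share passes to Henrik's issue; Reuben's 228,000 share passes to Reuben's issue.
Henrik's share (228,000) is divided into 3 shares of 76,000: Greta and Callum each take 76,000; Marisol's 76,000 share passes to Marisol's issue.
Marisol's share (76,000) is divided into 2 shares of 38,000: Dora and Nuria each take 38,000.
Reuben's share (228,000) is divided into 3 shares of 76,000: Dayo and Valentina each take 76,000; Tariq's 76,000 share passes to Tariq's issue.
Tariq's share (76,000) passes entirely to Noor.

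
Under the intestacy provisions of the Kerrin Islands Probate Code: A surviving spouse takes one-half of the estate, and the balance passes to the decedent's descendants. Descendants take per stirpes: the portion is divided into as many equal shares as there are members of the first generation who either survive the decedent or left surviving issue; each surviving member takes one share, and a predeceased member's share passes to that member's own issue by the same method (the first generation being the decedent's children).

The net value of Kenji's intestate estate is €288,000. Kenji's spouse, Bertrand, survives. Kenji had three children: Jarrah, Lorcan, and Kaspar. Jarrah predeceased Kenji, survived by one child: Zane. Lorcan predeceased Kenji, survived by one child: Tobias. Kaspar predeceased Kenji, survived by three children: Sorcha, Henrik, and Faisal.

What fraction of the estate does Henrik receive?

Bertrand takes one-half of €288,000 = €144,000. The remaining €144,000 passes to the descendants.
The descendants' portion (€144,000) is divided into 3 shares of €48,000: Jarrah's €48,000 share passes to Jarrah's issue; Lorcan's €48,000 share passes to Lorcan's issue; Kaspar's €48,000 share passes to Kaspar's issue.
Jarrah's share (€48,000) passes entirely to Zane.
Lorcan's share (€48,000) passes entirely to Tobias.
Kaspar's share (€48,000) is divided into 3 shares of €16,000: Sorcha, Henrik, and Faisal each take €16,000.

Henrik receives 1/18 of the estate.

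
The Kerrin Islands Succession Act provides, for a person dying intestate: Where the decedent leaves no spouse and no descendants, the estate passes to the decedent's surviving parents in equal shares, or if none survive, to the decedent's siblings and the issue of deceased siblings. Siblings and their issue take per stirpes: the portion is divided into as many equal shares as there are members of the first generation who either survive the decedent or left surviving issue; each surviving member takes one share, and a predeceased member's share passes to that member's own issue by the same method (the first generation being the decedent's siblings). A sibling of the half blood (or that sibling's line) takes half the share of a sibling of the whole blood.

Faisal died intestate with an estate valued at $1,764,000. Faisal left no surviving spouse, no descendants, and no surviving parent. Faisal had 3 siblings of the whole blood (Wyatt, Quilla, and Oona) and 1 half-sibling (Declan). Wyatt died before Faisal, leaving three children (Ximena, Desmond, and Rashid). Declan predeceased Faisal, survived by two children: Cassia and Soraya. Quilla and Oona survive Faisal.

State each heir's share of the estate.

The entire $1,764,000 passes to the siblings and their issue.
Counting each half-blood sibling's line as half a unit, there are 7/2 units in $1,764,000, so one unit is $504,000. Whole-blood lines (Wyatt, Quilla, and Oona) take $504,000 each; half-blood lines (Declan) take $252,000 each.
Wyatt's share ($504,000) is divided into 3 shares of $168,000: Ximena, Desmond, and Rashid each take $168,000.
Declan's share ($252,000) is divided into 2 shares of $126,000: Cassia and Soraya each take $126,000.

Ximena: $168,000; Desmond: $168,000; Rashid: $168,000; Quilla: $504,000; Oona: $504,000; Cassia: $126,000; Soraya: $126,000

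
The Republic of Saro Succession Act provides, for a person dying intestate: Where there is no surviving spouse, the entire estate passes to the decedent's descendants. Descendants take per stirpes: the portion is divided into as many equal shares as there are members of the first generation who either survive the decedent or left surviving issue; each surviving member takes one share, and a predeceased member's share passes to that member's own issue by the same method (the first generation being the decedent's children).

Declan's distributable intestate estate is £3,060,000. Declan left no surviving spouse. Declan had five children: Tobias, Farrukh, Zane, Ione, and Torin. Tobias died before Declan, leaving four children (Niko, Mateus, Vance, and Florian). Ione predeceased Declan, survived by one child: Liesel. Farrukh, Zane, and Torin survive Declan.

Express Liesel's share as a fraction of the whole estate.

The entire £3,060,000 passes to the descendants.
That amount (£3,060,000) is divided into 5 shares of £612,000: Farrukh, Zane, and Torin each take £612,000; Tobias's £612,000 share passes to Tobias's issue; Ione's £612,000 share passes to Ione's issue.
Tobias's share (£612,000) is divided into 4 shares of £153,000: Niko, Mateus, Vance, and Florian each take £153,000.
Ione's share (£612,000) passes entirely to Liesel.

Liesel receives 1/5 of the estate.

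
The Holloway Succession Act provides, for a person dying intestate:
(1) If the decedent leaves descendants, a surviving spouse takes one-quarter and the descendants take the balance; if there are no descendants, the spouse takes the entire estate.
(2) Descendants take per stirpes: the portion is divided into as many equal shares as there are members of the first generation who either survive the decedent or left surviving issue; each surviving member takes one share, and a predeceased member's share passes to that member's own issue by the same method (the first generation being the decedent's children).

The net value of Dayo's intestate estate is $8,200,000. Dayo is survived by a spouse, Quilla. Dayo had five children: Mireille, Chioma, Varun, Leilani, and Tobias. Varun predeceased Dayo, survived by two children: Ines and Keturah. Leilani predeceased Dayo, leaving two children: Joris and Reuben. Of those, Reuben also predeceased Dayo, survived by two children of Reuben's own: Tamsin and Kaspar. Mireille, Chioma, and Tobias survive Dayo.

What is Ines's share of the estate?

Ines receives $615,000.

Quilla takes one-quarter of $8,200,000 = $2,050,000. The remaining $6,150,000 passes to the descendants.
The descendants' portion ($6,150,000) is divided into 5 shares of $1,230,000: Mireille, Chioma, and Tobias each take $1,230,000; Varun's $1,230,000 share passes to Varun's issue; Leilani's $1,230,000 share passes to Leilani's issue.
Varun's share ($1,230,000) is divided into 2 shares of $615,000: Ines and Keturah each take $615,000.
Leilani's share ($1,230,000) is divided into 2 shares of $615,000: Joris takes $615,000; Reuben's $615,000 share passes to Reuben's issue.
Reuben's share ($615,000) is divided into 2 shares of $307,500: Tamsin and Kaspar each take $307,500.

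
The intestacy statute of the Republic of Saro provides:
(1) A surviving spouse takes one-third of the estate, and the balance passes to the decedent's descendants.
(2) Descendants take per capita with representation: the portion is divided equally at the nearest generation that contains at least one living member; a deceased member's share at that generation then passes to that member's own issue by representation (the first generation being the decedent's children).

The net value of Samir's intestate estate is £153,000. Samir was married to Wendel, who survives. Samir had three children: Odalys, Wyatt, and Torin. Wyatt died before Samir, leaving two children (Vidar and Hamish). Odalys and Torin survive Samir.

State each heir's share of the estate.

Wendel takes one-third of £153,000 = £51,000. The remaining £102,000 passes to the descendants.
The descendants' portion (£102,000) is divided into 3 shares of £34,000: Odalys and Torin each take £34,000; Wyatt's £34,000 share passes to Wyatt's issue.
Wyatt's share (£34,000) is divided into 2 shares of £17,000: Vidar and Hamish each take £17,000.

Wendel: £51,000; Odalys: £34,000; Vidar: £17,000; Hamish: £17,000; Torin: £34,000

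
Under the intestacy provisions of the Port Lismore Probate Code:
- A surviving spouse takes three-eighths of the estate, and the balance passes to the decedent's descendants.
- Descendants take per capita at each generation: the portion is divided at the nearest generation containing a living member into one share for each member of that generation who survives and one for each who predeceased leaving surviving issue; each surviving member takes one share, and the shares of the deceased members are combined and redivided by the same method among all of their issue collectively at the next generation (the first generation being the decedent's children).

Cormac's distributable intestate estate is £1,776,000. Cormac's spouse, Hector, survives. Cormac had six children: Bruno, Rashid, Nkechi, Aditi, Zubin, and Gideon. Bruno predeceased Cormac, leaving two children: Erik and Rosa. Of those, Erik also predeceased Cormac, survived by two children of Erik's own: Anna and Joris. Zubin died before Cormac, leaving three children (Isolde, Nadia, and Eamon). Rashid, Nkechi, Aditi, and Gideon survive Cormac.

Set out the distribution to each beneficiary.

Hector: £666,000; Anna: £37,000; Joris: £37,000; Rosa: £74,000; Rashid: £185,000; Nkechi: £185,000; Aditi: £185,000; Isolde: £74,000; Nadia: £74,000; Eamon: £74,000; Gideon: £185,000

Hector takes three-eighths of £1,776,000 = £666,000. The remaining £1,110,000 passes to the descendants.
The descendants' portion (£1,110,000) is divided at the children's generation into 6 shares of £185,000. Rashid, Nkechi, Aditi, and Gideon each take £185,000. The 2 shares of the deceased (Bruno and Zubin) are combined into a pool of £370,000.
That pool (£370,000) is divided at the grandchildren's generation into 5 shares of £74,000. Rosa, Isolde, Nadia, and Eamon each take £74,000. The remaining share for the deceased Erik (£74,000) is carried to the next generation.
That pool (£74,000) is divided at the great-grandchildren's generation equally among Anna and Joris: £37,000 each.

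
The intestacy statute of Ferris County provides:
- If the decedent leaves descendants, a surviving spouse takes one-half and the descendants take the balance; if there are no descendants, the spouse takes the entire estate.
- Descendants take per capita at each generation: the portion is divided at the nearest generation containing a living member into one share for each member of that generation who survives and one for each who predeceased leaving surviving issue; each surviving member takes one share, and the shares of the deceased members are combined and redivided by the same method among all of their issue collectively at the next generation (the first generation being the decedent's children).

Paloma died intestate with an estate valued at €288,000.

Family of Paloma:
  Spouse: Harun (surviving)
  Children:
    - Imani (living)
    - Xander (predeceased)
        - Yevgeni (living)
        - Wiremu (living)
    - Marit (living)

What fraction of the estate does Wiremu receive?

Harun takes one-half of €288,000 = €144,000. The remaining €144,000 passes to the descendants.
The descendants' portion (€144,000) is divided at the children's generation into 3 shares of €48,000. Imani and Marit each take €48,000. The remaining share for the deceased Xander (€48,000) is carried to the next generation.
That pool (€48,000) is divided at the grandchildren's generation equally among Yevgeni and Wiremu: €24,000 each.

Wiremu receives 1/12 of the estate.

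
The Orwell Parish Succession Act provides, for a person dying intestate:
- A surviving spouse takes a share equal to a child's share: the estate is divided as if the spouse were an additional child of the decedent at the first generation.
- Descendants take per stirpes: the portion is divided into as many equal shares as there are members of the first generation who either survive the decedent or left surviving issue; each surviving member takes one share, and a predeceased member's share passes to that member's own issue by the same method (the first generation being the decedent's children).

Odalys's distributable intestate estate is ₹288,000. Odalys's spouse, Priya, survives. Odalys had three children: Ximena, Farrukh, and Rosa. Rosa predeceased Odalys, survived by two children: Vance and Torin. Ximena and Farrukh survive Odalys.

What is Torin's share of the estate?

The spouse counts as an additional share at the children's level, so there are 4 primary shares of ₹72,000. Priya takes one such share (₹72,000).
The children's combined portion (₹216,000) is divided into 3 shares of ₹72,000: Ximena and Farrukh each take ₹72,000; Rosa's ₹72,000 share passes to Rosa's issue.
Rosa's share (₹72,000) is divided into 2 shares of ₹36,000: Vance and Torin each take ₹36,000.

Torin receives ₹36,000.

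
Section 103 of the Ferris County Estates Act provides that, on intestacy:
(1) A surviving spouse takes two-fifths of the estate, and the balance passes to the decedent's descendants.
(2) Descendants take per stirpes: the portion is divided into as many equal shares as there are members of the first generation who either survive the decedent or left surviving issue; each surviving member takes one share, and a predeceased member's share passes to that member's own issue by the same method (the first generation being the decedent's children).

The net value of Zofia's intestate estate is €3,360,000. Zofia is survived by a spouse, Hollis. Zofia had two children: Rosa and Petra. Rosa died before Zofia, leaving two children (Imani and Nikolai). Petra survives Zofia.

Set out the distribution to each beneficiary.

Hollis takes two-fifths of €3,360,000 = €1,344,000. The remaining €2,016,000 passes to the descendants.
The descendants' portion (€2,016,000) is divided into 2 shares of €1,008,000: Petra takes €1,008,000; Rosa's €1,008,000 share passes to Rosa's issue.
Rosa's share (€1,008,000) is divided into 2 shares of €504,000: Imani and Nikolai each take €504,000.

Hollis: €1,344,000; Imani: €504,000; Nikolai: €504,000; Petra: €1,008,000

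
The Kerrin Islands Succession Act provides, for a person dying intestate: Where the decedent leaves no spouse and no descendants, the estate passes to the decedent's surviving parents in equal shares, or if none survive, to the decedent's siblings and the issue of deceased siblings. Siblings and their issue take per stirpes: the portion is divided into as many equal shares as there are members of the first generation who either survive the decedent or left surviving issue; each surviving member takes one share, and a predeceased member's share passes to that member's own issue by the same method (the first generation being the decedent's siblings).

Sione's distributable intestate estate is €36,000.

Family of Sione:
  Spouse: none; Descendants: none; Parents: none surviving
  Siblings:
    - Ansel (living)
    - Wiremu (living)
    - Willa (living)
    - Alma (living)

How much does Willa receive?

Willa receives €9,000.

The entire €36,000 passes to the siblings and their issue.
That amount (€36,000) is divided into 4 shares of €9,000: Ansel, Wiremu, Willa, and Alma each take €9,000.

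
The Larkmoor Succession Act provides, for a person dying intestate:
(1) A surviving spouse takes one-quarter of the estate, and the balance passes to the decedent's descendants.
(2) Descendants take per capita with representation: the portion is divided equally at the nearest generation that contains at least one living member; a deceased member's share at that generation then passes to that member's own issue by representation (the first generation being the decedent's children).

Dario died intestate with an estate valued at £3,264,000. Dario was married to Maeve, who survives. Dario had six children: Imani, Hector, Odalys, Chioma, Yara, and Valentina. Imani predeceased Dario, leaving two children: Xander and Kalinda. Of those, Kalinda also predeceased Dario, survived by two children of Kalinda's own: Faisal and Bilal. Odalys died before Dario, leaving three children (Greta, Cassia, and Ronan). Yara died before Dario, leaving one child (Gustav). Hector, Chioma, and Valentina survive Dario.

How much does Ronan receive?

Ronan receives £136,000.

Maeve takes one-quarter of £3,264,000 = £816,000. The remaining £2,448,000 passes to the descendants.
The descendants' portion (£2,448,000) is divided into 6 shares of £408,000: Hector, Chioma, and Valentina each take £408,000; Imani's £408,000 share passes to Imani's issue; Odalys's £408,000 share passes to Odalys's issue; Yara's £408,000 share passes to Yara's issue.
Imani's share (£408,000) is divided into 2 shares of £204,000: Xander takes £204,000; Kalinda's £204,000 share passes to Kalinda's issue.
Kalinda's share (£204,000) is divided into 2 shares of £102,000: Faisal and Bilal each take £102,000.
Odalys's share (£408,000) is divided into 3 shares of £136,000: Greta, Cassia, and Ronan each take £136,000.
Yara's share (£408,000) passes entirely to Gustav.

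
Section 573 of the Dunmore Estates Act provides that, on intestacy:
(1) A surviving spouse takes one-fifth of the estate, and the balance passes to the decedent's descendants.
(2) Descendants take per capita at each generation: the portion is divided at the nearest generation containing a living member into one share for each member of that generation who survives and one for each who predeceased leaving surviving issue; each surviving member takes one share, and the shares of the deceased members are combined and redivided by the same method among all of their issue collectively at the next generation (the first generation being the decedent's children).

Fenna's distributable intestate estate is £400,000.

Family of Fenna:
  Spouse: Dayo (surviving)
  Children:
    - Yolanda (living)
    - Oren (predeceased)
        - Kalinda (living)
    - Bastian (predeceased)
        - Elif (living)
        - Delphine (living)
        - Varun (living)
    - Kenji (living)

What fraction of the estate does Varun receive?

Varun receives 1/10 of the estate.

Dayo takes one-fifth of £400,000 = £80,000. The remaining £320,000 passes to the descendants.
The descendants' portion (£320,000) is divided at the children's generation into 4 shares of £80,000. Yolanda and Kenji each take £80,000. The 2 shares of the deceased (Oren and Bastian) are combined into a pool of £160,000.
That pool (£160,000) is divided at the grandchildren's generation equally among Kalinda, Elif, Delphine, and Varun: £40,000 each.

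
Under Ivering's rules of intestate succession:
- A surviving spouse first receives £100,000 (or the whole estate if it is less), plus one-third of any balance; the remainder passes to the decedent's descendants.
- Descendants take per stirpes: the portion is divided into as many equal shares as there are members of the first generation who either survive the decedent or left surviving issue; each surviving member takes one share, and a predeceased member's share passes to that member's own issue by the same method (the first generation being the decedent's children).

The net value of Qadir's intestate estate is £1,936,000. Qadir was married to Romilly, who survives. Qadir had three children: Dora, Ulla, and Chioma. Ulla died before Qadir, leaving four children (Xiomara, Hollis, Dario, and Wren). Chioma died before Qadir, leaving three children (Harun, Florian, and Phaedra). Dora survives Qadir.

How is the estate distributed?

Romilly: £712,000; Dora: £408,000; Xiomara: £102,000; Hollis: £102,000; Dario: £102,000; Wren: £102,000; Harun: £136,000; Florian: £136,000; Phaedra: £136,000

Romilly first takes £100,000, leaving a balance of £1,836,000. Romilly then takes one-third of the balance (£612,000), for a total of £712,000. The remaining £1,224,000 passes to the descendants.
The descendants' portion (£1,224,000) is divided into 3 shares of £408,000: Dora takes £408,000; Ulla's £408,000 share passes to Ulla's issue; Chioma's £408,000 share passes to Chioma's issue.
Ulla's share (£408,000) is divided into 4 shares of £102,000: Xiomara, Hollis, Dario, and Wren each take £102,000.
Chioma's share (£408,000) is divided into 3 shares of £136,000: Harun, Florian, and Phaedra each take £136,000.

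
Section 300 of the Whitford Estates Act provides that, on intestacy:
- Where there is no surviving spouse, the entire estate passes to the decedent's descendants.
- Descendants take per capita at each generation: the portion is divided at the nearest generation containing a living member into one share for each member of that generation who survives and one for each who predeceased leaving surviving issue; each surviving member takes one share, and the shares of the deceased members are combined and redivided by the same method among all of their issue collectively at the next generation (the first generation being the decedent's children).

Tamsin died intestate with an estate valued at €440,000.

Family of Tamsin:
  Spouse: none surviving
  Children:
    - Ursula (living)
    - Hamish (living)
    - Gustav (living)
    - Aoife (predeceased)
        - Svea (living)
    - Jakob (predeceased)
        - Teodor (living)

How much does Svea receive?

The entire €440,000 passes to the descendants.
That amount (€440,000) is divided at the children's generation into 5 shares of €88,000. Ursula, Hamish, and Gustav each take €88,000. The 2 shares of the deceased (Aoife and Jakob) are combined into a pool of €176,000.
That pool (€176,000) is divided at the grandchildren's generation equally among Svea and Teodor: €88,000 each.

Svea receives €88,000.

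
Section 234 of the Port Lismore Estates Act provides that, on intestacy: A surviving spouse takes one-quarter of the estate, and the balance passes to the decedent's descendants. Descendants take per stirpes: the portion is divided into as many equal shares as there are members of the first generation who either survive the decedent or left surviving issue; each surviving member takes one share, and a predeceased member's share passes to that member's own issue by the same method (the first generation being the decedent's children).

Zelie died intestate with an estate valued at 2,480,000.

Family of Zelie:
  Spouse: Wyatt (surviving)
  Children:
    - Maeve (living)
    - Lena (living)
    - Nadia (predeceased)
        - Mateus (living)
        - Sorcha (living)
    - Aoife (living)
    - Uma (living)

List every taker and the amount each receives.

Wyatt takes one-quarter of 2,480,000 = 620,000. The remaining 1,860,000 passes to the descendants.
The descendants' portion (1,860,000) is divided into 5 shares of 372,000: Maeve, Lena, Aoife, and Uma each take 372,000; Nadia's 372,000 share passes to Nadia's issue.
Nadia's share (372,000) is divided into 2 shares of 186,000: Mateus and Sorcha each take 186,000.

Wyatt: 620,000; Maeve: 372,000; Lena: 372,000; Mateus: 186,000; Sorcha: 186,000; Aoife: 372,000; Uma: 372,000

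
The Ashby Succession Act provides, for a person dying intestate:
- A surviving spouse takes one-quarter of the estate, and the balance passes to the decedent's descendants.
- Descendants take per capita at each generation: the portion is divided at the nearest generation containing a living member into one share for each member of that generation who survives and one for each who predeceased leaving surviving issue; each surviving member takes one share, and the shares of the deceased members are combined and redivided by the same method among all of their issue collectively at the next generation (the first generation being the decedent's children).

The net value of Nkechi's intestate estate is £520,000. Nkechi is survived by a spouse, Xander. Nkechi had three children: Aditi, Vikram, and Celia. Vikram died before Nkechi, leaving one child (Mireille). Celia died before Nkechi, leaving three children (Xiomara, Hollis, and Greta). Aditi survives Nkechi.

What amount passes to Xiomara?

Xiomara receives £65,000.

Xander takes one-quarter of £520,000 = £130,000. The remaining £390,000 passes to the descendants.
The descendants' portion (£390,000) is divided at the children's generation into 3 shares of £130,000. Aditi takes £130,000. The 2 shares of the deceased (Vikram and Celia) are combined into a pool of £260,000.
That pool (£260,000) is divided at the grandchildren's generation equally among Mireille, Xiomara, Hollis, and Greta: £65,000 each.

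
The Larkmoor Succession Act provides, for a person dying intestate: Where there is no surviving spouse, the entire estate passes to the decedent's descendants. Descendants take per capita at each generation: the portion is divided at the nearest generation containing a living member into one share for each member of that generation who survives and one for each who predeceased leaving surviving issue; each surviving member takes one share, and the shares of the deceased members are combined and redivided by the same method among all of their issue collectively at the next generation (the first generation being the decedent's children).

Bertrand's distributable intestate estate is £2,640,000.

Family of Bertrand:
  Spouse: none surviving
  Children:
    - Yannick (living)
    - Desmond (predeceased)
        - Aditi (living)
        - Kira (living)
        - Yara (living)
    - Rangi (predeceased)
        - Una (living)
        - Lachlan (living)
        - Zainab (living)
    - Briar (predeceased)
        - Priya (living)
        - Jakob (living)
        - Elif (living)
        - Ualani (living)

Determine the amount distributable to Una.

The entire £2,640,000 passes to the descendants.
That amount (£2,640,000) is divided at the children's generation into 4 shares of £660,000. Yannick takes £660,000. The 3 shares of the deceased (Desmond, Rangi, and Briar) are combined into a pool of £1,980,000.
That pool (£1,980,000) is divided at the grandchildren's generation equally among Aditi, Kira, Yara, Una, Lachlan, Zainab, Priya, Jakob, Elif, and Ualani: £198,000 each.

Una receives £198,000.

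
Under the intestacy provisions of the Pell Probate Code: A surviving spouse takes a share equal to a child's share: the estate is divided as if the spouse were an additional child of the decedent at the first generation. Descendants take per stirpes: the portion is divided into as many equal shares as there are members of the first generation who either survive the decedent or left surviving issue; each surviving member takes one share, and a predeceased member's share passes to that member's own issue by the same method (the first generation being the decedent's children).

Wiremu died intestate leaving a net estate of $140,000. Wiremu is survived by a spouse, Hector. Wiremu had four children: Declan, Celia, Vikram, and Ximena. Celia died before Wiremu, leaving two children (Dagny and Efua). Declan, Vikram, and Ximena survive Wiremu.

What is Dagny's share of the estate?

The spouse counts as an additional share at the children's level, so there are 5 primary shares of $28,000. Hector takes one such share ($28,000).
The children's combined portion ($112,000) is divided into 4 shares of $28,000: Declan, Vikram, and Ximena each take $28,000; Celia's $28,000 share passes to Celia's issue.
Celia's share ($28,000) is divided into 2 shares of $14,000: Dagny and Efua each take $14,000.

Dagny receives $14,000.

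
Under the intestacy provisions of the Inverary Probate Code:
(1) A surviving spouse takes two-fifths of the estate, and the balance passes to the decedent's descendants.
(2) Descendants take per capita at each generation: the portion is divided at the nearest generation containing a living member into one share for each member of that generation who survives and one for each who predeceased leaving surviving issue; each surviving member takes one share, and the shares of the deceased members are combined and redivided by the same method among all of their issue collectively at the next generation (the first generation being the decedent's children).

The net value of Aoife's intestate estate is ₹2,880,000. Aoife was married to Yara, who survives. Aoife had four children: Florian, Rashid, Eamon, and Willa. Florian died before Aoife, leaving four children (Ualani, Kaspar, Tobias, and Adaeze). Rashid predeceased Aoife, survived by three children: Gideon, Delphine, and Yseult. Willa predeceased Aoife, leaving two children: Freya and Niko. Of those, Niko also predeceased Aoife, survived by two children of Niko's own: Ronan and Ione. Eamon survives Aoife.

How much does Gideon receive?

Yara takes two-fifths of ₹2,880,000 = ₹1,152,000. The remaining ₹1,728,000 passes to the descendants.
The descendants' portion (₹1,728,000) is divided at the children's generation into 4 shares of ₹432,000. Eamon takes ₹432,000. The 3 shares of the deceased (Florian, Rashid, and Willa) are combined into a pool of ₹1,296,000.
That pool (₹1,296,000) is divided at the grandchildren's generation into 9 shares of ₹144,000. Ualani, Kaspar, Tobias, Adaeze, Gideon, Delphine, Yseult, and Freya each take ₹144,000. The remaining share for the deceased Niko (₹144,000) is carried to the next generation.
That pool (₹144,000) is divided at the great-grandchildren's generation equally among Ronan and Ione: ₹72,000 each.

Gideon receives ₹144,000.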